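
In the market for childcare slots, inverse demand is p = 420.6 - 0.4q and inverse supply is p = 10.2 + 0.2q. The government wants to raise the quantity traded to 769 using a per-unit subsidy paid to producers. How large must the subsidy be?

At q = 769, from the demand curve buyers pay pb = 420.6 − 0.4·769 = 113; from the supply curve sellers need ps = 10.2 + 0.2·769 = 164.
The subsidy must fill the gap: s = ps − pb = 164 − 113 = 51.

Required subsidy s = 51 per unit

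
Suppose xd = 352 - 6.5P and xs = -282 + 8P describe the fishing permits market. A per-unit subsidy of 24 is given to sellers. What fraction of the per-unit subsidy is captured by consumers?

Pre-subsidy: 352 - 6.5P = -282 + 8P gives P* = 1268/29, x* = 1966/29.
With the subsidy, sellers receive Ps = Pb + 24 for each unit, where Pb is the price buyers pay.
Supply in terms of Pb becomes xs = -282 + 8(Pb + 24) = -90 + 8Pb. Setting this equal to demand: 352 - 6.5Pb = -90 + 8Pb, so Pb = 884/29.
Sellers receive Ps = 884/29 + 24 = 1580/29; x' = 352 − 6.5·(884/29) = 4462/29.
Buyers' price falls by P* − Pb = 1268/29 − 884/29 = 384/29; sellers' price rises by Ps − P* = 1580/29 − 1268/29 = 312/29.
So consumers capture (384/29)/24 = 16/29 of each unit of subsidy.

Consumer share = 16/29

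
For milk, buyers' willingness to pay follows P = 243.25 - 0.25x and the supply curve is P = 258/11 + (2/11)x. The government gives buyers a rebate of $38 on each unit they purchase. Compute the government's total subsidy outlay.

Pre-subsidy: 243.25 - 0.25x = 258/11 + (2/11)x gives x* = 509 and P* = 116.
With the rebate, buyers effectively pay Pb = Ps − 38, where Ps is the price sellers receive.
On the curves, Pb = 243.25 - 0.25x and Ps = 258/11 + (2/11)x; the wedge Ps − Pb = 38 gives 258/11 + (2/11)x − (243.25 - 0.25x) = 38, so x' = 597.
Then Pb = 243.25 − 0.25·597 = 94 and Ps = 258/11 + (2/11)·597 = 132.
Government outlay = subsidy × quantity = 38 × 597 = 22686.

Government cost = $22686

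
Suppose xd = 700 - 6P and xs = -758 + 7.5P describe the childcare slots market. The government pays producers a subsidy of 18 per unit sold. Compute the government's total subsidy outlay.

Pre-subsidy: 700 - 6P = -758 + 7.5P gives P* = 108, x* = 52.
With the subsidy, sellers receive Ps = Pb + 18 for each unit, where Pb is the price buyers pay.
Supply in terms of Pb becomes xs = -758 + 7.5(Pb + 18) = -623 + 7.5Pb. Setting this equal to demand: 700 - 6Pb = -623 + 7.5Pb, so Pb = 98.
Sellers receive Ps = 98 + 18 = 116; x' = 700 − 6·98 = 112.
Government outlay = subsidy × quantity = 18 × 112 = 2016.

Government cost = 2016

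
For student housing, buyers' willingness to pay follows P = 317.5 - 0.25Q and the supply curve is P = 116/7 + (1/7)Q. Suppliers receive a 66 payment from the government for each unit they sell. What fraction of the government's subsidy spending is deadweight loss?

Pre-subsidy: 317.5 - 0.25Q = 116/7 + (1/7)Q gives Q* = 766 and P* = 126.
With the subsidy, sellers receive Ps = Pb + 66 for each unit, where Pb is the price buyers pay.
On the curves, Pb = 317.5 - 0.25Q and Ps = 116/7 + (1/7)Q; the wedge Ps − Pb = 66 gives 116/7 + (1/7)Q − (317.5 - 0.25Q) = 66, so Q' = 934.
Then Pb = 317.5 − 0.25·934 = 84 and Ps = 116/7 + (1/7)·934 = 150.
ΔCS = ½(766 + 934)(126 − 84) = 35700; ΔPS = ½(766 + 934)(150 − 126) = 20400.
Government spending = 66 × 934 = 61644.
DWL = ½ × 66 × (934 − 766) = 5544; fraction = 5544 / 61644 = 42/467.

DWL / government spending = 42/467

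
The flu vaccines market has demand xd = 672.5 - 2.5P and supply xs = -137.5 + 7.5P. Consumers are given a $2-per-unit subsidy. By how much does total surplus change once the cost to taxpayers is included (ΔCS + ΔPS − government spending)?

Net change in total surplus = -$3.75

Pre-subsidy: 672.5 - 2.5P = -137.5 + 7.5P gives P* = 81, x* = 470.
With the rebate, buyers effectively pay Pb = Ps − 2, where Ps is the price sellers receive.
Demand in terms of Ps becomes xd = 672.5 − 2.5(Ps − 2) = 677.5 - 2.5Ps. Setting this equal to supply: 677.5 - 2.5Ps = -137.5 + 7.5Ps, so Ps = 81.5.
Buyers pay Pb = 81.5 − 2 = 79.5; x' = -137.5 + 7.5·81.5 = 473.75.
ΔCS = ½(470 + 473.75)(81 − 79.5) = 707.8125; ΔPS = ½(470 + 473.75)(81.5 − 81) = 235.9375.
Government spending = 2 × 473.75 = 947.5.
Net change = 707.8125 + 235.9375 − 947.5 = -3.75. The loss equals the DWL triangle ½·2·3.75.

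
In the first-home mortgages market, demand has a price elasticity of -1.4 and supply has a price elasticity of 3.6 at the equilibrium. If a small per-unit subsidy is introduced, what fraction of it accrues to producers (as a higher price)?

Producer share = 0.28

For a small subsidy around the equilibrium, the benefit split depends on the relative slopes, which at a point are proportional to the elasticities.
Buyer share = εs/(εs + |εd|) = 3.6/(3.6 + 1.4) = 0.72; seller share = |εd|/(εs + |εd|) = 0.28.
So producers capture 0.28 of the subsidy.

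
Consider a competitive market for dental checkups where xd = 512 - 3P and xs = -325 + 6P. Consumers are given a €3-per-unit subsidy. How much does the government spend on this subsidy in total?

Government cost = €717

Pre-subsidy: 512 - 3P = -325 + 6P gives P* = 93, x* = 233.
With the rebate, buyers effectively pay Pb = Ps − 3, where Ps is the price sellers receive.
Demand in terms of Ps becomes xd = 512 − 3(Ps − 3) = 521 - 3Ps. Setting this equal to supply: 521 - 3Ps = -325 + 6Ps, so Ps = 94.
Buyers pay Pb = 94 − 3 = 91; x' = -325 + 6·94 = 239.
Government outlay = subsidy × quantity = 3 × 239 = 717.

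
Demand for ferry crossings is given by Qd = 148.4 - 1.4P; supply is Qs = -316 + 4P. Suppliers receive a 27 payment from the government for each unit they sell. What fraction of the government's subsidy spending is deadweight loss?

DWL / government spending = 0.25

Pre-subsidy: 148.4 - 1.4P = -316 + 4P gives P* = 86, Q* = 28.
With the subsidy, sellers receive Ps = Pb + 27 for each unit, where Pb is the price buyers pay.
Supply in terms of Pb becomes Qs = -316 + 4(Pb + 27) = -208 + 4Pb. Setting this equal to demand: 148.4 - 1.4Pb = -208 + 4Pb, so Pb = 66.
Sellers receive Ps = 66 + 27 = 93; Q' = 148.4 − 1.4·66 = 56.
ΔCS = ½(28 + 56)(86 − 66) = 840; ΔPS = ½(28 + 56)(93 − 86) = 294.
Government spending = 27 × 56 = 1512.
DWL = ½ × 27 × (56 − 28) = 378; fraction = 378 / 1512 = 0.25.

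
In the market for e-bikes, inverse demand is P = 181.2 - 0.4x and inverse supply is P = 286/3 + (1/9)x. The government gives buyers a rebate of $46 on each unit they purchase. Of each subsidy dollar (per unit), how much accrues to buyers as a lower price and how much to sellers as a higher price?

Pre-subsidy: 181.2 - 0.4x = 286/3 + (1/9)x gives x* = 168 and P* = 114.
With the rebate, buyers effectively pay Pb = Ps − 46, where Ps is the price sellers receive.
On the curves, Pb = 181.2 - 0.4x and Ps = 286/3 + (1/9)x; the wedge Ps − Pb = 46 gives 286/3 + (1/9)x − (181.2 - 0.4x) = 46, so x' = 258.
Then Pb = 181.2 − 0.4·258 = 78 and Ps = 286/3 + (1/9)·258 = 124.
Buyers' price falls by P* − Pb = 114 − 78 = 36; sellers' price rises by Ps − P* = 124 − 114 = 10.

Buyers gain $36 per unit; sellers gain $10 per unit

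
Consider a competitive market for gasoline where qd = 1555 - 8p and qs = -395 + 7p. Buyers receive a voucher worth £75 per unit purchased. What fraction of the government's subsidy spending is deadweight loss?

DWL / government spending = 28/159

Pre-subsidy: 1555 - 8p = -395 + 7p gives p* = 130, q* = 515.
With the rebate, buyers effectively pay pb = ps − 75, where ps is the price sellers receive.
Demand in terms of ps becomes qd = 1555 − 8(ps − 75) = 2155 - 8ps. Setting this equal to supply: 2155 - 8ps = -395 + 7ps, so ps = 170.
Buyers pay pb = 170 − 75 = 95; q' = -395 + 7·170 = 795.
ΔCS = ½(515 + 795)(130 − 95) = 22925; ΔPS = ½(515 + 795)(170 − 130) = 26200.
Government spending = 75 × 795 = 59625.
DWL = ½ × 75 × (795 − 515) = 10500; fraction = 10500 / 59625 = 28/159.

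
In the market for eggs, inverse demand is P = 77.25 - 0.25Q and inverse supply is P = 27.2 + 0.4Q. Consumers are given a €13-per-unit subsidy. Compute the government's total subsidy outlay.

Pre-subsidy: 77.25 - 0.25Q = 27.2 + 0.4Q gives Q* = 77 and P* = 58.
With the rebate, buyers effectively pay Pb = Ps − 13, where Ps is the price sellers receive.
On the curves, Pb = 77.25 - 0.25Q and Ps = 27.2 + 0.4Q; the wedge Ps − Pb = 13 gives 27.2 + 0.4Q − (77.25 - 0.25Q) = 13, so Q' = 97.
Then Pb = 77.25 − 0.25·97 = 53 and Ps = 27.2 + 0.4·97 = 66.
Government outlay = subsidy × quantity = 13 × 97 = 1261.

Government cost = €1261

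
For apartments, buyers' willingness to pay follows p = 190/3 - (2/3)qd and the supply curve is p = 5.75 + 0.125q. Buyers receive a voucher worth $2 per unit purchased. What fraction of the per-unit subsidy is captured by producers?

Producer share = 3/19

Pre-subsidy: 190/3 - (2/3)q = 5.75 + 0.125q gives q* = 1382/19 and p* = 282/19.
With the rebate, buyers effectively pay pb = ps − 2, where ps is the price sellers receive.
On the curves, pb = 190/3 - (2/3)q and ps = 5.75 + 0.125q; the wedge ps − pb = 2 gives 5.75 + 0.125q − (190/3 - (2/3)q) = 2, so q' = 1430/19.
Then pb = 190/3 − (2/3)·(1430/19) = 250/19 and ps = 5.75 + 0.125·(1430/19) = 288/19.
Buyers' price falls by p* − pb = 282/19 − 250/19 = 32/19; sellers' price rises by ps − p* = 288/19 − 282/19 = 6/19.
So producers capture (6/19)/2 = 3/19 of each unit of subsidy.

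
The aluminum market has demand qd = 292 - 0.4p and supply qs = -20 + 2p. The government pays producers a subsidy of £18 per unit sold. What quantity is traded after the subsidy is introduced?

Pre-subsidy: 292 - 0.4p = -20 + 2p gives p* = 130, q* = 240.
With the subsidy, sellers receive ps = pb + 18 for each unit, where pb is the price buyers pay.
Supply in terms of pb becomes qs = -20 + 2(pb + 18) = 16 + 2pb. Setting this equal to demand: 292 - 0.4pb = 16 + 2pb, so pb = 115.
Sellers receive ps = 115 + 18 = 133; q' = 292 − 0.4·115 = 246.

q' = 246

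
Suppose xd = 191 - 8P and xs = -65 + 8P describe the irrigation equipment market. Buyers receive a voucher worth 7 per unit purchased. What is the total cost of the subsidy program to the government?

Pre-subsidy: 191 - 8P = -65 + 8P gives P* = 16, x* = 63.
With the rebate, buyers effectively pay Pb = Ps − 7, where Ps is the price sellers receive.
Demand in terms of Ps becomes xd = 191 − 8(Ps − 7) = 247 - 8Ps. Setting this equal to supply: 247 - 8Ps = -65 + 8Ps, so Ps = 19.5.
Buyers pay Pb = 19.5 − 7 = 12.5; x' = -65 + 8·19.5 = 91.
Government outlay = subsidy × quantity = 7 × 91 = 637.

Government cost = 637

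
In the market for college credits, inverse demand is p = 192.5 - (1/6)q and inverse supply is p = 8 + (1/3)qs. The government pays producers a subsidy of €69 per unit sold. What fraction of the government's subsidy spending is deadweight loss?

Pre-subsidy: 192.5 - (1/6)q = 8 + (1/3)q gives q* = 369 and p* = 131.
With the subsidy, sellers receive ps = pb + 69 for each unit, where pb is the price buyers pay.
On the curves, pb = 192.5 - (1/6)q and ps = 8 + (1/3)q; the wedge ps − pb = 69 gives 8 + (1/3)q − (192.5 - (1/6)q) = 69, so q' = 507.
Then pb = 192.5 − (1/6)·507 = 108 and ps = 8 + (1/3)·507 = 177.
ΔCS = ½(369 + 507)(131 − 108) = 10074; ΔPS = ½(369 + 507)(177 − 131) = 20148.
Government spending = 69 × 507 = 34983.
DWL = ½ × 69 × (507 − 369) = 4761; fraction = 4761 / 34983 = 23/169.

DWL / government spending = 23/169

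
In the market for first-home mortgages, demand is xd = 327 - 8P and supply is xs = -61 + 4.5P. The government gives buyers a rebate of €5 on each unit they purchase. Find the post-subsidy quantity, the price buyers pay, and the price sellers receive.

Pre-subsidy: 327 - 8P = -61 + 4.5P gives P* = 31.04, x* = 78.68.
With the rebate, buyers effectively pay Pb = Ps − 5, where Ps is the price sellers receive.
Demand in terms of Ps becomes xd = 327 − 8(Ps − 5) = 367 - 8Ps. Setting this equal to supply: 367 - 8Ps = -61 + 4.5Ps, so Ps = 34.24.
Buyers pay Pb = 34.24 − 5 = 29.24; x' = -61 + 4.5·34.24 = 93.08.

x' = 93.08; buyers pay €29.24; sellers receive €34.24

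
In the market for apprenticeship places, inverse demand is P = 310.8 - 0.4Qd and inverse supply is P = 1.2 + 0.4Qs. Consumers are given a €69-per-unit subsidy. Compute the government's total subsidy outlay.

Pre-subsidy: 310.8 - 0.4Q = 1.2 + 0.4Q gives Q* = 387 and P* = 156.
With the rebate, buyers effectively pay Pb = Ps − 69, where Ps is the price sellers receive.
On the curves, Pb = 310.8 - 0.4Q and Ps = 1.2 + 0.4Q; the wedge Ps − Pb = 69 gives 1.2 + 0.4Q − (310.8 - 0.4Q) = 69, so Q' = 473.25.
Then Pb = 310.8 − 0.4·473.25 = 121.5 and Ps = 1.2 + 0.4·473.25 = 190.5.
Government outlay = subsidy × quantity = 69 × 473.25 = 32654.25.

Government cost = €32654.25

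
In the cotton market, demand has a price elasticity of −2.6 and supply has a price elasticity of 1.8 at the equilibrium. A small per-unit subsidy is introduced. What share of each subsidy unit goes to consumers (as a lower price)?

Consumer share = 9/22

For a small subsidy around the equilibrium, the benefit split depends on the relative slopes, which at a point are proportional to the elasticities.
Buyer share = εs/(εs + |εd|) = 1.8/(1.8 + 2.6) = 9/22; seller share = |εd|/(εs + |εd|) = 13/22.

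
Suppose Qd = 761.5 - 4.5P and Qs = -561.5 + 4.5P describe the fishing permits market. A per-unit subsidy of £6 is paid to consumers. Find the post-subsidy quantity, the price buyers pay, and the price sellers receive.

Pre-subsidy: 761.5 - 4.5P = -561.5 + 4.5P gives P* = 147, Q* = 100.
With the rebate, buyers effectively pay Pb = Ps − 6, where Ps is the price sellers receive.
Demand in terms of Ps becomes Qd = 761.5 − 4.5(Ps − 6) = 788.5 - 4.5Ps. Setting this equal to supply: 788.5 - 4.5Ps = -561.5 + 4.5Ps, so Ps = 150.
Buyers pay Pb = 150 − 6 = 144; Q' = -561.5 + 4.5·150 = 113.5.

Q' = 113.5; buyers pay £144; sellers receive £150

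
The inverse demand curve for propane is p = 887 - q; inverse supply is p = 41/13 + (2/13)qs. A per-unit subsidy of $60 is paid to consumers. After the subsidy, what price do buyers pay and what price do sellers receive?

Pre-subsidy: 887 - q = 41/13 + (2/13)q gives q* = 766 and p* = 121.
With the rebate, buyers effectively pay pb = ps − 60, where ps is the price sellers receive.
On the curves, pb = 887 - q and ps = 41/13 + (2/13)q; the wedge ps − pb = 60 gives 41/13 + (2/13)q − (887 - q) = 60, so q' = 818.
Then pb = 887 − 1·818 = 69 and ps = 41/13 + (2/13)·818 = 129.

Buyers pay $69; sellers receive $129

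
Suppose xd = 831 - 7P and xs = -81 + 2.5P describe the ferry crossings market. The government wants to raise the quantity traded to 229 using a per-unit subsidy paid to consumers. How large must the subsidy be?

At x = 229, invert demand for the buyer price: Pb = (831 − 229)/7 = 86; invert supply for the seller price: Ps = (229 − (-81))/2.5 = 124.
The subsidy must fill the gap: s = Ps − Pb = 124 − 86 = 38.

Required subsidy s = 38 per unit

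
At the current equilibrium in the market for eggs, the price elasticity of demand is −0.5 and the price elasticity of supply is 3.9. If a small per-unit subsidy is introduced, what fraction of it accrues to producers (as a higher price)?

For a small subsidy around the equilibrium, the benefit split depends on the relative slopes, which at a point are proportional to the elasticities.
Buyer share = εs/(εs + |εd|) = 3.9/(3.9 + 0.5) = 39/44; seller share = |εd|/(εs + |εd|) = 5/44.
So producers capture 5/44 of the subsidy.

Producer share = 5/44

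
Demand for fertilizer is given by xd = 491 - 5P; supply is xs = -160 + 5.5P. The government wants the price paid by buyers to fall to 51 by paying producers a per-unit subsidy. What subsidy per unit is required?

At a buyer price of 51, quantity demanded is 491 − 5·51 = 236.
Sellers supply 236 only when they receive Ps with -160 + 5.5·Ps = 236, i.e. Ps = 72.
s = Ps − Pb = 72 − 51 = 21.

Required subsidy s = 21 per unit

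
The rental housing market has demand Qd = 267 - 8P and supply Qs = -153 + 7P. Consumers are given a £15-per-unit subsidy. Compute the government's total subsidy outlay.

Pre-subsidy: 267 - 8P = -153 + 7P gives P* = 28, Q* = 43.
With the rebate, buyers effectively pay Pb = Ps − 15, where Ps is the price sellers receive.
Demand in terms of Ps becomes Qd = 267 − 8(Ps − 15) = 387 - 8Ps. Setting this equal to supply: 387 - 8Ps = -153 + 7Ps, so Ps = 36.
Buyers pay Pb = 36 − 15 = 21; Q' = -153 + 7·36 = 99.
Government outlay = subsidy × quantity = 15 × 99 = 1485.

Government cost = £1485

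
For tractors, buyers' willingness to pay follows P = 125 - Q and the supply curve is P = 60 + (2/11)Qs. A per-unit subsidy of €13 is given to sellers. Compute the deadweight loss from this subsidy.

Deadweight loss = €71.5

Pre-subsidy: 125 - Q = 60 + (2/11)Q gives Q* = 55 and P* = 70.
With the subsidy, sellers receive Ps = Pb + 13 for each unit, where Pb is the price buyers pay.
On the curves, Pb = 125 - Q and Ps = 60 + (2/11)Q; the wedge Ps − Pb = 13 gives 60 + (2/11)Q − (125 - Q) = 13, so Q' = 66.
Then Pb = 125 − 1·66 = 59 and Ps = 60 + (2/11)·66 = 72.
The subsidy expands output by 66 − 55 = 11 past the efficient level; on those units the gap between marginal cost and willingness to pay runs from 0 up to 13.
DWL = ½ × 13 × 11 = 71.5.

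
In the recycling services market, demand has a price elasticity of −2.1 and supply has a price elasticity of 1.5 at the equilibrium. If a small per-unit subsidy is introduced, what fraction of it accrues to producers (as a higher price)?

Producer share = 7/12

For a small subsidy around the equilibrium, the benefit split depends on the relative slopes, which at a point are proportional to the elasticities.
Buyer share = εs/(εs + |εd|) = 1.5/(1.5 + 2.1) = 5/12; seller share = |εd|/(εs + |εd|) = 7/12.
So producers capture 7/12 of the subsidy.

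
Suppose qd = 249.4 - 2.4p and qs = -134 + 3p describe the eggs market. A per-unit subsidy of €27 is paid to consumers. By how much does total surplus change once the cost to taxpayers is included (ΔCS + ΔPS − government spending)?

Pre-subsidy: 249.4 - 2.4p = -134 + 3p gives p* = 71, q* = 79.
With the rebate, buyers effectively pay pb = ps − 27, where ps is the price sellers receive.
Demand in terms of ps becomes qd = 249.4 − 2.4(ps − 27) = 314.2 - 2.4ps. Setting this equal to supply: 314.2 - 2.4ps = -134 + 3ps, so ps = 83.
Buyers pay pb = 83 − 27 = 56; q' = -134 + 3·83 = 115.
ΔCS = ½(79 + 115)(71 − 56) = 1455; ΔPS = ½(79 + 115)(83 − 71) = 1164.
Government spending = 27 × 115 = 3105.
Net change = 1455 + 1164 − 3105 = -486. The loss equals the DWL triangle ½·27·36.

Net change in total surplus = -€486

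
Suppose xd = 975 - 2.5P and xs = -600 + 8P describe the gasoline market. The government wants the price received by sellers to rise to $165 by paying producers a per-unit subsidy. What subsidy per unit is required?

Required subsidy s = $63 per unit

At a seller price of 165, quantity supplied is -600 + 8·165 = 720.
Buyers absorb 720 only when they pay Pb with 975 − 2.5·Pb = 720, i.e. Pb = 102.
s = Ps − Pb = 165 − 102 = 63.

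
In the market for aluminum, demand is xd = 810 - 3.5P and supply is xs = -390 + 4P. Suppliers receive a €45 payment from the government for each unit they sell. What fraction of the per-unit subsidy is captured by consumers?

Consumer share = 8/15

Pre-subsidy: 810 - 3.5P = -390 + 4P gives P* = 160, x* = 250.
With the subsidy, sellers receive Ps = Pb + 45 for each unit, where Pb is the price buyers pay.
Supply in terms of Pb becomes xs = -390 + 4(Pb + 45) = -210 + 4Pb. Setting this equal to demand: 810 - 3.5Pb = -210 + 4Pb, so Pb = 136.
Sellers receive Ps = 136 + 45 = 181; x' = 810 − 3.5·136 = 334.
Buyers' price falls by P* − Pb = 160 − 136 = 24; sellers' price rises by Ps − P* = 181 − 160 = 21.
So consumers capture 24/45 = 8/15 of each unit of subsidy.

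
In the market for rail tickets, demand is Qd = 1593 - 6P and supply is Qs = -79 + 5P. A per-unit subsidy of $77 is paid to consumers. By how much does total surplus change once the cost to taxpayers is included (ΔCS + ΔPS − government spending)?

Pre-subsidy: 1593 - 6P = -79 + 5P gives P* = 152, Q* = 681.
With the rebate, buyers effectively pay Pb = Ps − 77, where Ps is the price sellers receive.
Demand in terms of Ps becomes Qd = 1593 − 6(Ps − 77) = 2055 - 6Ps. Setting this equal to supply: 2055 - 6Ps = -79 + 5Ps, so Ps = 194.
Buyers pay Pb = 194 − 77 = 117; Q' = -79 + 5·194 = 891.
ΔCS = ½(681 + 891)(152 − 117) = 27510; ΔPS = ½(681 + 891)(194 − 152) = 33012.
Government spending = 77 × 891 = 68607.
Net change = 27510 + 33012 − 68607 = -8085. The loss equals the DWL triangle ½·77·210.

Net change in total surplus = -$8085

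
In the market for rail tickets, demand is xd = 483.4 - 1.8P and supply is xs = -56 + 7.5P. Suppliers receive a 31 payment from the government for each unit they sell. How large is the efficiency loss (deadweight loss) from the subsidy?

Deadweight loss = 697.5

Pre-subsidy: 483.4 - 1.8P = -56 + 7.5P gives P* = 58, x* = 379.
With the subsidy, sellers receive Ps = Pb + 31 for each unit, where Pb is the price buyers pay.
Supply in terms of Pb becomes xs = -56 + 7.5(Pb + 31) = 176.5 + 7.5Pb. Setting this equal to demand: 483.4 - 1.8Pb = 176.5 + 7.5Pb, so Pb = 33.
Sellers receive Ps = 33 + 31 = 64; x' = 483.4 − 1.8·33 = 424.
The subsidy expands output by 424 − 379 = 45 past the efficient level; on those units the gap between marginal cost and willingness to pay runs from 0 up to 31.
DWL = ½ × 31 × 45 = 697.5.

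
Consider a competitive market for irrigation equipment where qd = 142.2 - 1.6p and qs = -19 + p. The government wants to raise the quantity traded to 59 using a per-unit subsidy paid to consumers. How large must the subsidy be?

At q = 59, invert demand for the buyer price: pb = (142.2 − 59)/1.6 = 52; invert supply for the seller price: ps = (59 − (-19))/1 = 78.
The subsidy must fill the gap: s = ps − pb = 78 − 52 = 26.

Required subsidy s = 26 per unit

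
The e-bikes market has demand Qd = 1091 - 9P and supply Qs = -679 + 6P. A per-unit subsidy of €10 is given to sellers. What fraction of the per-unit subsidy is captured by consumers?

Consumer share = 0.4

Pre-subsidy: 1091 - 9P = -679 + 6P gives P* = 118, Q* = 29.
With the subsidy, sellers receive Ps = Pb + 10 for each unit, where Pb is the price buyers pay.
Supply in terms of Pb becomes Qs = -679 + 6(Pb + 10) = -619 + 6Pb. Setting this equal to demand: 1091 - 9Pb = -619 + 6Pb, so Pb = 114.
Sellers receive Ps = 114 + 10 = 124; Q' = 1091 − 9·114 = 65.
Buyers' price falls by P* − Pb = 118 − 114 = 4; sellers' price rises by Ps − P* = 124 − 118 = 6.
So consumers capture 4/10 = 0.4 of each unit of subsidy.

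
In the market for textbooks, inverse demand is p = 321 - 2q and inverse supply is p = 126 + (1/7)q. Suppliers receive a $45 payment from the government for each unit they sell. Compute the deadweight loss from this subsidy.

Pre-subsidy: 321 - 2q = 126 + (1/7)q gives q* = 91 and p* = 139.
With the subsidy, sellers receive ps = pb + 45 for each unit, where pb is the price buyers pay.
On the curves, pb = 321 - 2q and ps = 126 + (1/7)q; the wedge ps − pb = 45 gives 126 + (1/7)q − (321 - 2q) = 45, so q' = 112.
Then pb = 321 − 2·112 = 97 and ps = 126 + (1/7)·112 = 142.
The subsidy expands output by 112 − 91 = 21 past the efficient level; on those units the gap between marginal cost and willingness to pay runs from 0 up to 45.
DWL = ½ × 45 × 21 = 472.5.

Deadweight loss = $472.5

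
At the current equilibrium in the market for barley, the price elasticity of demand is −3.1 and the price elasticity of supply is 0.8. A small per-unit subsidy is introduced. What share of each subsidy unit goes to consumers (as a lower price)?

For a small subsidy around the equilibrium, the benefit split depends on the relative slopes, which at a point are proportional to the elasticities.
Buyer share = εs/(εs + |εd|) = 0.8/(0.8 + 3.1) = 8/39; seller share = |εd|/(εs + |εd|) = 31/39.

Consumer share = 8/39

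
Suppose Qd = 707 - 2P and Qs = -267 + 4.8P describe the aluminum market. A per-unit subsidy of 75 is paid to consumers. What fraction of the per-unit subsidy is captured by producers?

Producer share = 5/17

Pre-subsidy: 707 - 2P = -267 + 4.8P gives P* = 2435/17, Q* = 7149/17.
With the rebate, buyers effectively pay Pb = Ps − 75, where Ps is the price sellers receive.
Demand in terms of Ps becomes Qd = 707 − 2(Ps − 75) = 857 - 2Ps. Setting this equal to supply: 857 - 2Ps = -267 + 4.8Ps, so Ps = 2810/17.
Buyers pay Pb = 2810/17 − 75 = 1535/17; Q' = -267 + 4.8·(2810/17) = 8949/17.
Buyers' price falls by P* − Pb = 2435/17 − 1535/17 = 900/17; sellers' price rises by Ps − P* = 2810/17 − 2435/17 = 375/17.
So producers capture (375/17)/75 = 5/17 of each unit of subsidy.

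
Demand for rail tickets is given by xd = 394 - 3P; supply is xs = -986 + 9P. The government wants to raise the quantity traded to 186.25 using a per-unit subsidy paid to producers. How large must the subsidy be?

At x = 186.25, invert demand for the buyer price: Pb = (394 − 186.25)/3 = 69.25; invert supply for the seller price: Ps = (186.25 − (-986))/9 = 130.25.
The subsidy must fill the gap: s = Ps − Pb = 130.25 − 69.25 = 61.

Required subsidy s = 61 per unit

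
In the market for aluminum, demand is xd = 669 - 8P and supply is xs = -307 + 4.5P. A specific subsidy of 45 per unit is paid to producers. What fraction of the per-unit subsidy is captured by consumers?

Consumer share = 0.36

Pre-subsidy: 669 - 8P = -307 + 4.5P gives P* = 78.08, x* = 44.36.
With the subsidy, sellers receive Ps = Pb + 45 for each unit, where Pb is the price buyers pay.
Supply in terms of Pb becomes xs = -307 + 4.5(Pb + 45) = -104.5 + 4.5Pb. Setting this equal to demand: 669 - 8Pb = -104.5 + 4.5Pb, so Pb = 61.88.
Sellers receive Ps = 61.88 + 45 = 106.88; x' = 669 − 8·61.88 = 173.96.
Buyers' price falls by P* − Pb = 78.08 − 61.88 = 16.2; sellers' price rises by Ps − P* = 106.88 − 78.08 = 28.8.
So consumers capture 16.2/45 = 0.36 of each unit of subsidy.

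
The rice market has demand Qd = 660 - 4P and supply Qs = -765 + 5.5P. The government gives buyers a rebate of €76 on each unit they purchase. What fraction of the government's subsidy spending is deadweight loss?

Pre-subsidy: 660 - 4P = -765 + 5.5P gives P* = 150, Q* = 60.
With the rebate, buyers effectively pay Pb = Ps − 76, where Ps is the price sellers receive.
Demand in terms of Ps becomes Qd = 660 − 4(Ps − 76) = 964 - 4Ps. Setting this equal to supply: 964 - 4Ps = -765 + 5.5Ps, so Ps = 182.
Buyers pay Pb = 182 − 76 = 106; Q' = -765 + 5.5·182 = 236.
ΔCS = ½(60 + 236)(150 − 106) = 6512; ΔPS = ½(60 + 236)(182 − 150) = 4736.
Government spending = 76 × 236 = 17936.
DWL = ½ × 76 × (236 − 60) = 6688; fraction = 6688 / 17936 = 22/59.

DWL / government spending = 22/59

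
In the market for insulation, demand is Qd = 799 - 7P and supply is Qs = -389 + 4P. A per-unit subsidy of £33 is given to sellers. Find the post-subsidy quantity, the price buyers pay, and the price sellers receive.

Pre-subsidy: 799 - 7P = -389 + 4P gives P* = 108, Q* = 43.
With the subsidy, sellers receive Ps = Pb + 33 for each unit, where Pb is the price buyers pay.
Supply in terms of Pb becomes Qs = -389 + 4(Pb + 33) = -257 + 4Pb. Setting this equal to demand: 799 - 7Pb = -257 + 4Pb, so Pb = 96.
Sellers receive Ps = 96 + 33 = 129; Q' = 799 − 7·96 = 127.

Q' = 127; buyers pay £96; sellers receive £129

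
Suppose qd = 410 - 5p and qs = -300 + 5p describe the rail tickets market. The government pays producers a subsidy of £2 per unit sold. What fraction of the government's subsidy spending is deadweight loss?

Pre-subsidy: 410 - 5p = -300 + 5p gives p* = 71, q* = 55.
With the subsidy, sellers receive ps = pb + 2 for each unit, where pb is the price buyers pay.
Supply in terms of pb becomes qs = -300 + 5(pb + 2) = -290 + 5pb. Setting this equal to demand: 410 - 5pb = -290 + 5pb, so pb = 70.
Sellers receive ps = 70 + 2 = 72; q' = 410 − 5·70 = 60.
ΔCS = ½(55 + 60)(71 − 70) = 57.5; ΔPS = ½(55 + 60)(72 − 71) = 57.5.
Government spending = 2 × 60 = 120.
DWL = ½ × 2 × (60 − 55) = 5; fraction = 5 / 120 = 1/24.

DWL / government spending = 1/24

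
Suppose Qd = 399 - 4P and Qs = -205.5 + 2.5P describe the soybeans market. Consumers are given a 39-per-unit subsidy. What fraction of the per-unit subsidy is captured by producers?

Pre-subsidy: 399 - 4P = -205.5 + 2.5P gives P* = 93, Q* = 27.
With the rebate, buyers effectively pay Pb = Ps − 39, where Ps is the price sellers receive.
Demand in terms of Ps becomes Qd = 399 − 4(Ps − 39) = 555 - 4Ps. Setting this equal to supply: 555 - 4Ps = -205.5 + 2.5Ps, so Ps = 117.
Buyers pay Pb = 117 − 39 = 78; Q' = -205.5 + 2.5·117 = 87.
Buyers' price falls by P* − Pb = 93 − 78 = 15; sellers' price rises by Ps − P* = 117 − 93 = 24.
So producers capture 24/39 = 8/13 of each unit of subsidy.

Producer share = 8/13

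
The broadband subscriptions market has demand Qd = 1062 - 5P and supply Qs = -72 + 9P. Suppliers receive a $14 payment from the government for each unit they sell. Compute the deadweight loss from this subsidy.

Pre-subsidy: 1062 - 5P = -72 + 9P gives P* = 81, Q* = 657.
With the subsidy, sellers receive Ps = Pb + 14 for each unit, where Pb is the price buyers pay.
Supply in terms of Pb becomes Qs = -72 + 9(Pb + 14) = 54 + 9Pb. Setting this equal to demand: 1062 - 5Pb = 54 + 9Pb, so Pb = 72.
Sellers receive Ps = 72 + 14 = 86; Q' = 1062 − 5·72 = 702.
The subsidy expands output by 702 − 657 = 45 past the efficient level; on those units the gap between marginal cost and willingness to pay runs from 0 up to 14.
DWL = ½ × 14 × 45 = 315.

Deadweight loss = $315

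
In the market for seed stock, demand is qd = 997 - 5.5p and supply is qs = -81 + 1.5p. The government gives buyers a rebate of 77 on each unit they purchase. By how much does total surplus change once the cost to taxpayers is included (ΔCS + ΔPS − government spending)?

Net change in total surplus = -3493.875

Pre-subsidy: 997 - 5.5p = -81 + 1.5p gives p* = 154, q* = 150.
With the rebate, buyers effectively pay pb = ps − 77, where ps is the price sellers receive.
Demand in terms of ps becomes qd = 997 − 5.5(ps − 77) = 1420.5 - 5.5ps. Setting this equal to supply: 1420.5 - 5.5ps = -81 + 1.5ps, so ps = 214.5.
Buyers pay pb = 214.5 − 77 = 137.5; q' = -81 + 1.5·214.5 = 240.75.
ΔCS = ½(150 + 240.75)(154 − 137.5) = 3223.6875; ΔPS = ½(150 + 240.75)(214.5 − 154) = 11820.1875.
Government spending = 77 × 240.75 = 18537.75.
Net change = 3223.6875 + 11820.1875 − 18537.75 = -3493.875. The loss equals the DWL triangle ½·77·90.75.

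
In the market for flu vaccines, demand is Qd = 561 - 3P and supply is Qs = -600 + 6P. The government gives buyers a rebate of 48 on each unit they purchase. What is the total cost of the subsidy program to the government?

Government cost = 12960

Pre-subsidy: 561 - 3P = -600 + 6P gives P* = 129, Q* = 174.
With the rebate, buyers effectively pay Pb = Ps − 48, where Ps is the price sellers receive.
Demand in terms of Ps becomes Qd = 561 − 3(Ps − 48) = 705 - 3Ps. Setting this equal to supply: 705 - 3Ps = -600 + 6Ps, so Ps = 145.
Buyers pay Pb = 145 − 48 = 97; Q' = -600 + 6·145 = 270.
Government outlay = subsidy × quantity = 48 × 270 = 12960.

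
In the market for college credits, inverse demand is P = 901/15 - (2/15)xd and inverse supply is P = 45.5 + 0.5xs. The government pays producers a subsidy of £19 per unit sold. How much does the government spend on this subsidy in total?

Pre-subsidy: 901/15 - (2/15)x = 45.5 + 0.5x gives x* = 23 and P* = 57.
With the subsidy, sellers receive Ps = Pb + 19 for each unit, where Pb is the price buyers pay.
On the curves, Pb = 901/15 - (2/15)x and Ps = 45.5 + 0.5x; the wedge Ps − Pb = 19 gives 45.5 + 0.5x − (901/15 - (2/15)x) = 19, so x' = 53.
Then Pb = 901/15 − (2/15)·53 = 53 and Ps = 45.5 + 0.5·53 = 72.
Government outlay = subsidy × quantity = 19 × 53 = 1007.

Government cost = £1007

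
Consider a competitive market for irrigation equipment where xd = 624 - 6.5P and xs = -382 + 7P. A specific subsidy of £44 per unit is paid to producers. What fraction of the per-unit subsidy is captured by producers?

Pre-subsidy: 624 - 6.5P = -382 + 7P gives P* = 2012/27, x* = 3770/27.
With the subsidy, sellers receive Ps = Pb + 44 for each unit, where Pb is the price buyers pay.
Supply in terms of Pb becomes xs = -382 + 7(Pb + 44) = -74 + 7Pb. Setting this equal to demand: 624 - 6.5Pb = -74 + 7Pb, so Pb = 1396/27.
Sellers receive Ps = 1396/27 + 44 = 2584/27; x' = 624 − 6.5·(1396/27) = 7774/27.
Buyers' price falls by P* − Pb = 2012/27 − 1396/27 = 616/27; sellers' price rises by Ps − P* = 2584/27 − 2012/27 = 572/27.
So producers capture (572/27)/44 = 13/27 of each unit of subsidy.

Producer share = 13/27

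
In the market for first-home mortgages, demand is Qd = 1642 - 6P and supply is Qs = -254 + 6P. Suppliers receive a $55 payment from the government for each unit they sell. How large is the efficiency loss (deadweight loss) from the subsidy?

Pre-subsidy: 1642 - 6P = -254 + 6P gives P* = 158, Q* = 694.
With the subsidy, sellers receive Ps = Pb + 55 for each unit, where Pb is the price buyers pay.
Supply in terms of Pb becomes Qs = -254 + 6(Pb + 55) = 76 + 6Pb. Setting this equal to demand: 1642 - 6Pb = 76 + 6Pb, so Pb = 130.5.
Sellers receive Ps = 130.5 + 55 = 185.5; Q' = 1642 − 6·130.5 = 859.
The subsidy expands output by 859 − 694 = 165 past the efficient level; on those units the gap between marginal cost and willingness to pay runs from 0 up to 55.
DWL = ½ × 55 × 165 = 4537.5.

Deadweight loss = $4537.5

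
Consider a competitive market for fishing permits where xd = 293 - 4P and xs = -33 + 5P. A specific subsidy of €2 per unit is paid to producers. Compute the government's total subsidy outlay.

Government cost = 2746/9

Pre-subsidy: 293 - 4P = -33 + 5P gives P* = 326/9, x* = 1333/9.
With the subsidy, sellers receive Ps = Pb + 2 for each unit, where Pb is the price buyers pay.
Supply in terms of Pb becomes xs = -33 + 5(Pb + 2) = -23 + 5Pb. Setting this equal to demand: 293 - 4Pb = -23 + 5Pb, so Pb = 316/9.
Sellers receive Ps = 316/9 + 2 = 334/9; x' = 293 − 4·(316/9) = 1373/9.
Government outlay = subsidy × quantity = 2 × 1373/9 = 2746/9.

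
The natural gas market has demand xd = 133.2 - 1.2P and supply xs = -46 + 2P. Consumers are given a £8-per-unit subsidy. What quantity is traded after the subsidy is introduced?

Pre-subsidy: 133.2 - 1.2P = -46 + 2P gives P* = 56, x* = 66.
With the rebate, buyers effectively pay Pb = Ps − 8, where Ps is the price sellers receive.
Demand in terms of Ps becomes xd = 133.2 − 1.2(Ps − 8) = 142.8 - 1.2Ps. Setting this equal to supply: 142.8 - 1.2Ps = -46 + 2Ps, so Ps = 59.
Buyers pay Pb = 59 − 8 = 51; x' = -46 + 2·59 = 72.

x' = 72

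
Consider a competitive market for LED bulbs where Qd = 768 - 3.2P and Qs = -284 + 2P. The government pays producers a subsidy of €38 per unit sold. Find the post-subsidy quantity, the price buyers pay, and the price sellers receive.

Q' = 2176/13; buyers pay 2440/13; sellers receive 2934/13

Pre-subsidy: 768 - 3.2P = -284 + 2P gives P* = 2630/13, Q* = 1568/13.
With the subsidy, sellers receive Ps = Pb + 38 for each unit, where Pb is the price buyers pay.
Supply in terms of Pb becomes Qs = -284 + 2(Pb + 38) = -208 + 2Pb. Setting this equal to demand: 768 - 3.2Pb = -208 + 2Pb, so Pb = 2440/13.
Sellers receive Ps = 2440/13 + 38 = 2934/13; Q' = 768 − 3.2·(2440/13) = 2176/13.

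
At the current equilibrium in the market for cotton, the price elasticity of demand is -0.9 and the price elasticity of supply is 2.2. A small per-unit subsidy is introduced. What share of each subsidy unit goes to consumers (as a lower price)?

Consumer share = 22/31

For a small subsidy around the equilibrium, the benefit split depends on the relative slopes, which at a point are proportional to the elasticities.
Buyer share = εs/(εs + |εd|) = 2.2/(2.2 + 0.9) = 22/31; seller share = |εd|/(εs + |εd|) = 9/31.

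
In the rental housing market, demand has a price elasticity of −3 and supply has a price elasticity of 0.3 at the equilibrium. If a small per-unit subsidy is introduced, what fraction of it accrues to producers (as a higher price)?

Producer share = 10/11

For a small subsidy around the equilibrium, the benefit split depends on the relative slopes, which at a point are proportional to the elasticities.
Buyer share = εs/(εs + |εd|) = 0.3/(0.3 + 3) = 1/11; seller share = |εd|/(εs + |εd|) = 10/11.
So producers capture 10/11 of the subsidy.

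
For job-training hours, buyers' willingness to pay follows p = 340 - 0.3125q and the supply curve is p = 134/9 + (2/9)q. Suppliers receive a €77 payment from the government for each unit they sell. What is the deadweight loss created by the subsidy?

Pre-subsidy: 340 - 0.3125q = 134/9 + (2/9)q gives q* = 608 and p* = 150.
With the subsidy, sellers receive ps = pb + 77 for each unit, where pb is the price buyers pay.
On the curves, pb = 340 - 0.3125q and ps = 134/9 + (2/9)q; the wedge ps − pb = 77 gives 134/9 + (2/9)q − (340 - 0.3125q) = 77, so q' = 752.
Then pb = 340 − 0.3125·752 = 105 and ps = 134/9 + (2/9)·752 = 182.
The subsidy expands output by 752 − 608 = 144 past the efficient level; on those units the gap between marginal cost and willingness to pay runs from 0 up to 77.
DWL = ½ × 77 × 144 = 5544.

Deadweight loss = €5544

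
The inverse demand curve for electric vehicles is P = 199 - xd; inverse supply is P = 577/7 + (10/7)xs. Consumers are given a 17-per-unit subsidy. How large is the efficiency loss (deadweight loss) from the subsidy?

Pre-subsidy: 199 - x = 577/7 + (10/7)x gives x* = 48 and P* = 151.
With the rebate, buyers effectively pay Pb = Ps − 17, where Ps is the price sellers receive.
On the curves, Pb = 199 - x and Ps = 577/7 + (10/7)x; the wedge Ps − Pb = 17 gives 577/7 + (10/7)x − (199 - x) = 17, so x' = 55.
Then Pb = 199 − 1·55 = 144 and Ps = 577/7 + (10/7)·55 = 161.
The subsidy expands output by 55 − 48 = 7 past the efficient level; on those units the gap between marginal cost and willingness to pay runs from 0 up to 17.
DWL = ½ × 17 × 7 = 59.5.

Deadweight loss = 59.5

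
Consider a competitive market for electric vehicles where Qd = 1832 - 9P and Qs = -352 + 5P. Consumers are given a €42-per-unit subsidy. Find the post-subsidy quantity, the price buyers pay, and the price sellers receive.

Q' = 563; buyers pay €141; sellers receive €183

Pre-subsidy: 1832 - 9P = -352 + 5P gives P* = 156, Q* = 428.
With the rebate, buyers effectively pay Pb = Ps − 42, where Ps is the price sellers receive.
Demand in terms of Ps becomes Qd = 1832 − 9(Ps − 42) = 2210 - 9Ps. Setting this equal to supply: 2210 - 9Ps = -352 + 5Ps, so Ps = 183.
Buyers pay Pb = 183 − 42 = 141; Q' = -352 + 5·183 = 563.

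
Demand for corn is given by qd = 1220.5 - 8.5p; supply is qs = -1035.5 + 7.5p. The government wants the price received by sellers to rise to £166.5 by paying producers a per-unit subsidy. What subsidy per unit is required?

At a seller price of 166.5, quantity supplied is -1035.5 + 7.5·166.5 = 213.25.
Buyers absorb 213.25 only when they pay pb with 1220.5 − 8.5·pb = 213.25, i.e. pb = 118.5.
s = ps − pb = 166.5 − 118.5 = 48.

Required subsidy s = £48 per unit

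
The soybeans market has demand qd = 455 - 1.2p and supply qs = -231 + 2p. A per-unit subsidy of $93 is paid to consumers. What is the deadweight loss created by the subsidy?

Deadweight loss = $3243.375

Pre-subsidy: 455 - 1.2p = -231 + 2p gives p* = 214.375, q* = 197.75.
With the rebate, buyers effectively pay pb = ps − 93, where ps is the price sellers receive.
Demand in terms of ps becomes qd = 455 − 1.2(ps − 93) = 566.6 - 1.2ps. Setting this equal to supply: 566.6 - 1.2ps = -231 + 2ps, so ps = 249.25.
Buyers pay pb = 249.25 − 93 = 156.25; q' = -231 + 2·249.25 = 267.5.
The subsidy expands output by 267.5 − 197.75 = 69.75 past the efficient level; on those units the gap between marginal cost and willingness to pay runs from 0 up to 93.
DWL = ½ × 93 × 69.75 = 3243.375.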